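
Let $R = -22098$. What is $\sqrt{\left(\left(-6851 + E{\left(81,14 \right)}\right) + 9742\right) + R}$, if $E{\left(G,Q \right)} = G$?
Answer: $i \sqrt{19126} \approx 138.3 i$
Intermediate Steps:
$\sqrt{\left(\left(-6851 + E{\left(81,14 \right)}\right) + 9742\right) + R} = \sqrt{\left(\left(-6851 + 81\right) + 9742\right) - 22098} = \sqrt{\left(-6770 + 9742\right) - 22098} = \sqrt{2972 - 22098} = \sqrt{-19126} = i \sqrt{19126}$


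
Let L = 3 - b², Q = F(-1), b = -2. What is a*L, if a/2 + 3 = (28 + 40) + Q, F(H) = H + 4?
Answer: -136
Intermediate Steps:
F(H) = 4 + H
Q = 3 (Q = 4 - 1 = 3)
a = 136 (a = -6 + 2*((28 + 40) + 3) = -6 + 2*(68 + 3) = -6 + 2*71 = -6 + 142 = 136)
L = -1 (L = 3 - 1*(-2)² = 3 - 1*4 = 3 - 4 = -1)
a*L = 136*(-1) = -136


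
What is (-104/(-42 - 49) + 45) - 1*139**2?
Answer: -134924/7 ≈ -19275.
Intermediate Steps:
(-104/(-42 - 49) + 45) - 1*139**2 = (-104/(-91) + 45) - 1*19321 = (-104*(-1/91) + 45) - 19321 = (8/7 + 45) - 19321 = 323/7 - 19321 = -134924/7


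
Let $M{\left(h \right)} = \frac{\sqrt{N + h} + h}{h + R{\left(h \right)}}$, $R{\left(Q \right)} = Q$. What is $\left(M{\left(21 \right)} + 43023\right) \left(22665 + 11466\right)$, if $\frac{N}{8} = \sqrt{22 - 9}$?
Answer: $\frac{2936870157}{2} + \frac{11377 \sqrt{21 + 8 \sqrt{13}}}{14} \approx 1.4684 \cdot 10^{9}$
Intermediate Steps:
$N = 8 \sqrt{13}$ ($N = 8 \sqrt{22 - 9} = 8 \sqrt{13} \approx 28.844$)
$M{\left(h \right)} = \frac{h + \sqrt{h + 8 \sqrt{13}}}{2 h}$ ($M{\left(h \right)} = \frac{\sqrt{8 \sqrt{13} + h} + h}{h + h} = \frac{\sqrt{h + 8 \sqrt{13}} + h}{2 h} = \left(h + \sqrt{h + 8 \sqrt{13}}\right) \frac{1}{2 h} = \frac{h + \sqrt{h + 8 \sqrt{13}}}{2 h}$)
$\left(M{\left(21 \right)} + 43023\right) \left(22665 + 11466\right) = \left(\frac{21 + \sqrt{21 + 8 \sqrt{13}}}{2 \cdot 21} + 43023\right) \left(22665 + 11466\right) = \left(\frac{1}{2} \cdot \frac{1}{21} \left(21 + \sqrt{21 + 8 \sqrt{13}}\right) + 43023\right) 34131 = \left(\left(\frac{1}{2} + \frac{\sqrt{21 + 8 \sqrt{13}}}{42}\right) + 43023\right) 34131 = \left(\frac{86047}{2} + \frac{\sqrt{21 + 8 \sqrt{13}}}{42}\right) 34131 = \frac{2936870157}{2} + \frac{11377 \sqrt{21 + 8 \sqrt{13}}}{14}$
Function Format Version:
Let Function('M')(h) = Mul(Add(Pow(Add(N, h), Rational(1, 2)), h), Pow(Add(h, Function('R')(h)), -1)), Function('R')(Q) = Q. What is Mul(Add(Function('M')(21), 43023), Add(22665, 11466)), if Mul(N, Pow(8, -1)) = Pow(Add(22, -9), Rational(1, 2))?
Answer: Add(Rational(2936870157, 2), Mul(Rational(11377, 14), Pow(Add(21, Mul(8, Pow(13, Rational(1, 2)))), Rational(1, 2)))) ≈ 1.4684e+9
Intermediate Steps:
N = Mul(8, Pow(13, Rational(1, 2))) (N = Mul(8, Pow(Add(22, -9), Rational(1, 2))) = Mul(8, Pow(13, Rational(1, 2))) ≈ 28.844)
Function('M')(h) = Mul(Rational(1, 2), Pow(h, -1), Add(h, Pow(Add(h, Mul(8, Pow(13, Rational(1, 2)))), Rational(1, 2)))) (Function('M')(h) = Mul(Add(Pow(Add(Mul(8, Pow(13, Rational(1, 2))), h), Rational(1, 2)), h), Pow(Add(h, h), -1)) = Mul(Add(Pow(Add(h, Mul(8, Pow(13, Rational(1, 2)))), Rational(1, 2)), h), Pow(Mul(2, h), -1)) = Mul(Add(h, Pow(Add(h, Mul(8, Pow(13, Rational(1, 2)))), Rational(1, 2))), Mul(Rational(1, 2), Pow(h, -1))) = Mul(Rational(1, 2), Pow(h, -1), Add(h, Pow(Add(h, Mul(8, Pow(13, Rational(1, 2)))), Rational(1, 2)))))
Mul(Add(Function('M')(21), 43023), Add(22665, 11466)) = Mul(Add(Mul(Rational(1, 2), Pow(21, -1), Add(21, Pow(Add(21, Mul(8, Pow(13, Rational(1, 2)))), Rational(1, 2)))), 43023), Add(22665, 11466)) = Mul(Add(Mul(Rational(1, 2), Rational(1, 21), Add(21, Pow(Add(21, Mul(8, Pow(13, Rational(1, 2)))), Rational(1, 2)))), 43023), 34131) = Mul(Add(Add(Rational(1, 2), Mul(Rational(1, 42), Pow(Add(21, Mul(8, Pow(13, Rational(1, 2)))), Rational(1, 2)))), 43023), 34131) = Mul(Add(Rational(86047, 2), Mul(Rational(1, 42), Pow(Add(21, Mul(8, Pow(13, Rational(1, 2)))), Rational(1, 2)))), 34131) = Add(Rational(2936870157, 2), Mul(Rational(11377, 14), Pow(Add(21, Mul(8, Pow(13, Rational(1, 2)))), Rational(1, 2))))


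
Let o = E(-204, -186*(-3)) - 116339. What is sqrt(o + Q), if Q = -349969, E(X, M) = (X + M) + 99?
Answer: I*sqrt(465855) ≈ 682.54*I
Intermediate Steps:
E(X, M) = 99 + M + X (E(X, M) = (M + X) + 99 = 99 + M + X)
o = -115886 (o = (99 - 186*(-3) - 204) - 116339 = (99 + 558 - 204) - 116339 = 453 - 116339 = -115886)
sqrt(o + Q) = sqrt(-115886 - 349969) = sqrt(-465855) = I*sqrt(465855)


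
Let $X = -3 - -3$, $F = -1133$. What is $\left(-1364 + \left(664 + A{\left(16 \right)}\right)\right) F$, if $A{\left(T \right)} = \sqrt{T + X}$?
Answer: $788568$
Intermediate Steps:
$X = 0$ ($X = -3 + 3 = 0$)
$A{\left(T \right)} = \sqrt{T}$ ($A{\left(T \right)} = \sqrt{T + 0} = \sqrt{T}$)
$\left(-1364 + \left(664 + A{\left(16 \right)}\right)\right) F = \left(-1364 + \left(664 + \sqrt{16}\right)\right) \left(-1133\right) = \left(-1364 + \left(664 + 4\right)\right) \left(-1133\right) = \left(-1364 + 668\right) \left(-1133\right) = \left(-696\right) \left(-1133\right) = 788568$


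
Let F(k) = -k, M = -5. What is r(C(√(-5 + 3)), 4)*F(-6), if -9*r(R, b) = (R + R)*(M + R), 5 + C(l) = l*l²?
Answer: -56 - 40*I*√2 ≈ -56.0 - 56.569*I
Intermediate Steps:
C(l) = -5 + l³ (C(l) = -5 + l*l² = -5 + l³)
r(R, b) = -2*R*(-5 + R)/9 (r(R, b) = -(R + R)*(-5 + R)/9 = -2*R*(-5 + R)/9)
r(C(√(-5 + 3)), 4)*F(-6) = (2*(-5 + (√(-5 + 3))³)*(5 - (-5 + (√(-5 + 3))³))/9)*(-1*(-6)) = (2*(-5 + (√(-2))³)*(5 - (-5 + (√(-2))³))/9)*6 = (2*(-5 + (I*√2)³)*(5 - (-5 + (I*√2)³))/9)*6 = (2*(-5 - 2*I*√2)*(5 - (-5 - 2*I*√2))/9)*6 = (2*(-5 - 2*I*√2)*(5 + (5 + 2*I*√2))/9)*6 = (2*(-5 - 2*I*√2)*(10 + 2*I*√2)/9)*6 = 4*(-5 - 2*I*√2)*(10 + 2*I*√2)/3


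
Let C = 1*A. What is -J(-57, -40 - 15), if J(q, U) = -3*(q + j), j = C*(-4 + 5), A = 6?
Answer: -153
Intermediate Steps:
C = 6 (C = 1*6 = 6)
j = 6 (j = 6*(-4 + 5) = 6*1 = 6)
J(q, U) = -18 - 3*q (J(q, U) = -3*(q + 6) = -3*(6 + q) = -18 - 3*q)
-J(-57, -40 - 15) = -(-18 - 3*(-57)) = -(-18 + 171) = -1*153 = -153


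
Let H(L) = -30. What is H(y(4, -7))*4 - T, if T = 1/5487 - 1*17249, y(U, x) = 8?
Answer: 93986822/5487 ≈ 17129.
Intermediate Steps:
T = -94645262/5487 (T = 1/5487 - 17249 = -94645262/5487 ≈ -17249.)
H(y(4, -7))*4 - T = -30*4 - 1*(-94645262/5487) = -120 + 94645262/5487 = 93986822/5487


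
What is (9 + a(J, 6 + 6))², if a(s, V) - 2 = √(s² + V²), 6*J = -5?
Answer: (66 + √5209)²/36 ≈ 530.33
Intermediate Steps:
J = -⅚ (J = (⅙)*(-5) = -⅚ ≈ -0.83333)
a(s, V) = 2 + √(V² + s²) (a(s, V) = 2 + √(s² + V²) = 2 + √(V² + s²))
(9 + a(J, 6 + 6))² = (9 + (2 + √((6 + 6)² + (-⅚)²)))² = (9 + (2 + √(12² + 25/36)))² = (9 + (2 + √(144 + 25/36)))² = (9 + (2 + √(5209/36)))² = (9 + (2 + √5209/6))² = (11 + √5209/6)²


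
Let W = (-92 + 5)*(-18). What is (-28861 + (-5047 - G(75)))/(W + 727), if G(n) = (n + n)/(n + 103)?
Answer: -3017887/204077 ≈ -14.788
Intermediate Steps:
G(n) = 2*n/(103 + n) (G(n) = (2*n)/(103 + n) = 2*n/(103 + n))
W = 1566 (W = -87*(-18) = 1566)
(-28861 + (-5047 - G(75)))/(W + 727) = (-28861 + (-5047 - 2*75/(103 + 75)))/(1566 + 727) = (-28861 + (-5047 - 2*75/178))/2293 = (-28861 + (-5047 - 2*75/178))*(1/2293) = (-28861 + (-5047 - 1*75/89))*(1/2293) = (-28861 + (-5047 - 75/89))*(1/2293) = (-28861 - 449258/89)*(1/2293) = -3017887/89*1/2293 = -3017887/204077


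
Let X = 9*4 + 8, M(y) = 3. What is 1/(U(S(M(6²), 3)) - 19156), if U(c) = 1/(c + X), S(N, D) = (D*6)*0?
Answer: -44/842863 ≈ -5.2203e-5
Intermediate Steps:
X = 44 (X = 36 + 8 = 44)
S(N, D) = 0 (S(N, D) = (6*D)*0 = 0)
U(c) = 1/(44 + c) (U(c) = 1/(c + 44) = 1/(44 + c))
1/(U(S(M(6²), 3)) - 19156) = 1/(1/(44 + 0) - 19156) = 1/(1/44 - 19156) = 1/(-842863/44) = -44/842863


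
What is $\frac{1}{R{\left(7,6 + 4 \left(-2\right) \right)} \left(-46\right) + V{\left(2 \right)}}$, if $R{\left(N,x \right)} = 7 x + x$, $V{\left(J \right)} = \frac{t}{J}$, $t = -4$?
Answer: $\frac{1}{734} \approx 0.0013624$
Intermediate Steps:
$V{\left(J \right)} = - \frac{4}{J}$
$R{\left(N,x \right)} = 8 x$
$\frac{1}{R{\left(7,6 + 4 \left(-2\right) \right)} \left(-46\right) + V{\left(2 \right)}} = \frac{1}{8 \left(6 + 4 \left(-2\right)\right) \left(-46\right) - \frac{4}{2}} = \frac{1}{8 \left(6 - 8\right) \left(-46\right) - 2} = \frac{1}{8 \left(-2\right) \left(-46\right) - 2} = \frac{1}{\left(-16\right) \left(-46\right) - 2} = \frac{1}{736 - 2} = \frac{1}{734}$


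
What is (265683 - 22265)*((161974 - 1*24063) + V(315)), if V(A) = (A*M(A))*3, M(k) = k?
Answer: 106029472948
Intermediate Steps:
V(A) = 3*A² (V(A) = (A*A)*3 = A²*3 = 3*A²)
(265683 - 22265)*((161974 - 1*24063) + V(315)) = (265683 - 22265)*((161974 - 1*24063) + 3*315²) = 243418*((161974 - 24063) + 3*99225) = 243418*(137911 + 297675) = 243418*435586 = 106029472948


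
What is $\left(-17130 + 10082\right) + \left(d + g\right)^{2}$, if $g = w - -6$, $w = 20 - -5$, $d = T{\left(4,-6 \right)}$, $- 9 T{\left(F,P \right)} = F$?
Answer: $- \frac{495263}{81} \approx -6114.4$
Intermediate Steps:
$T{\left(F,P \right)} = - \frac{F}{9}$
$d = - \frac{4}{9}$ ($d = \left(- \frac{1}{9}\right) 4 = - \frac{4}{9} \approx -0.44444$)
$w = 25$ ($w = 20 + 5 = 25$)
$g = 31$ ($g = 25 - -6 = 25 + 6 = 31$)
$\left(-17130 + 10082\right) + \left(d + g\right)^{2} = \left(-17130 + 10082\right) + \left(- \frac{4}{9} + 31\right)^{2} = -7048 + \left(\frac{275}{9}\right)^{2} = -7048 + \frac{75625}{81} = - \frac{495263}{81}$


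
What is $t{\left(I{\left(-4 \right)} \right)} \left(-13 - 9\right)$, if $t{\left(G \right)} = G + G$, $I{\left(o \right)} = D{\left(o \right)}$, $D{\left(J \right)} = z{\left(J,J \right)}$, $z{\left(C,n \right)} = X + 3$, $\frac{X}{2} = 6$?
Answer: $-660$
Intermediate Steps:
$X = 12$ ($X = 2 \cdot 6 = 12$)
$z{\left(C,n \right)} = 15$ ($z{\left(C,n \right)} = 12 + 3 = 15$)
$D{\left(J \right)} = 15$
$I{\left(o \right)} = 15$
$t{\left(G \right)} = 2 G$
$t{\left(I{\left(-4 \right)} \right)} \left(-13 - 9\right) = 2 \cdot 15 \left(-13 - 9\right) = 30 \left(-22\right) = -660$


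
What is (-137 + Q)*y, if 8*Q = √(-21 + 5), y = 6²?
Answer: -4932 + 18*I ≈ -4932.0 + 18.0*I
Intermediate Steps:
y = 36
Q = I/2 (Q = √(-21 + 5)/8 = √(-16)/8 = (4*I)/8 = I/2 ≈ 0.5*I)
(-137 + Q)*y = (-137 + I/2)*36 = -4932 + 18*I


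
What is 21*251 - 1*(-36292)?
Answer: 41563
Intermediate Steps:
21*251 - 1*(-36292) = 5271 + 36292 = 41563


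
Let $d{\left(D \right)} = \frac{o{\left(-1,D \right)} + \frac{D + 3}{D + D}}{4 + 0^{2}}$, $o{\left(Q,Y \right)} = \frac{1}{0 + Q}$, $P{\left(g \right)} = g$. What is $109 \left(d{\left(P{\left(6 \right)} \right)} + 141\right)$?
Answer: $\frac{245795}{16} \approx 15362.0$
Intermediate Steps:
$o{\left(Q,Y \right)} = \frac{1}{Q}$
$d{\left(D \right)} = - \frac{1}{4} + \frac{3 + D}{8 D}$ ($d{\left(D \right)} = \frac{\frac{1}{-1} + \frac{D + 3}{D + D}}{4 + 0^{2}} = \frac{-1 + \frac{3 + D}{2 D}}{4 + 0} = \frac{-1 + \left(3 + D\right) \frac{1}{2 D}}{4} = \left(-1 + \frac{3 + D}{2 D}\right) \frac{1}{4} = - \frac{1}{4} + \frac{3 + D}{8 D}$)
$109 \left(d{\left(P{\left(6 \right)} \right)} + 141\right) = 109 \left(\frac{3 - 6}{8 \cdot 6} + 141\right) = 109 \left(\frac{1}{8} \cdot \frac{1}{6} \left(3 - 6\right) + 141\right) = 109 \left(\frac{1}{8} \cdot \frac{1}{6} \left(-3\right) + 141\right) = 109 \left(- \frac{1}{16} + 141\right) = 109 \cdot \frac{2255}{16} = \frac{245795}{16}$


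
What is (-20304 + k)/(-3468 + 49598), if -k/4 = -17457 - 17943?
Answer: 8664/3295 ≈ 2.6294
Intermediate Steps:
k = 141600 (k = -4*(-17457 - 17943) = -4*(-35400) = 141600)
(-20304 + k)/(-3468 + 49598) = (-20304 + 141600)/(-3468 + 49598) = 121296/46130 = 121296*(1/46130) = 8664/3295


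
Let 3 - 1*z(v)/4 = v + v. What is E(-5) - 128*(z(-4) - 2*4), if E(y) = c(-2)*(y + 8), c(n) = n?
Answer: -4614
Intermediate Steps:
z(v) = 12 - 8*v (z(v) = 12 - 4*(v + v) = 12 - 8*v)
E(y) = -16 - 2*y (E(y) = -2*(y + 8) = -2*(8 + y) = -16 - 2*y)
E(-5) - 128*(z(-4) - 2*4) = (-16 - 2*(-5)) - 128*((12 - 8*(-4)) - 2*4) = (-16 + 10) - 128*((12 + 32) - 8) = -6 - 128*(44 - 8) = -6 - 128*36 = -6 - 4608 = -4614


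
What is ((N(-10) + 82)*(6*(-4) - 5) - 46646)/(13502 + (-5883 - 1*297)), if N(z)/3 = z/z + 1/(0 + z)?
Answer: -491023/73220 ≈ -6.7061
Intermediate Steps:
N(z) = 3 + 3/z (N(z) = 3*(z/z + 1/(0 + z)) = 3*(1 + 1/z) = 3 + 3/z)
((N(-10) + 82)*(6*(-4) - 5) - 46646)/(13502 + (-5883 - 1*297)) = (((3 + 3/(-10)) + 82)*(6*(-4) - 5) - 46646)/(13502 + (-5883 - 1*297)) = (((3 + 3*(-⅒)) + 82)*(-24 - 5) - 46646)/(13502 + (-5883 - 297)) = (((3 - 3/10) + 82)*(-29) - 46646)/(13502 - 6180) = ((27/10 + 82)*(-29) - 46646)/7322 = ((847/10)*(-29) - 46646)*(1/7322) = (-24563/10 - 46646)*(1/7322) = -491023/10*1/7322 = -491023/73220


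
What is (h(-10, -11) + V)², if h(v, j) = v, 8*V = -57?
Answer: 18769/64 ≈ 293.27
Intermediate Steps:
V = -57/8 (V = (⅛)*(-57) = -57/8 ≈ -7.1250)
(h(-10, -11) + V)² = (-10 - 57/8)² = (-137/8)² = 18769/64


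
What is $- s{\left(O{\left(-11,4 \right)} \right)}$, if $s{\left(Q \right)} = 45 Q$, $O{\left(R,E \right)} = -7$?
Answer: $315$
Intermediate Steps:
$- s{\left(O{\left(-11,4 \right)} \right)} = - 45 \left(-7\right) = \left(-1\right) \left(-315\right) = 315$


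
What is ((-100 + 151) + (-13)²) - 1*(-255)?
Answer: 475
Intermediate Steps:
((-100 + 151) + (-13)²) - 1*(-255) = (51 + 169) + 255 = 220 + 255 = 475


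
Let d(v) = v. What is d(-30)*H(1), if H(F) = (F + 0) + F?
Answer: -60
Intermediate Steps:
H(F) = 2*F (H(F) = F + F = 2*F)
d(-30)*H(1) = -60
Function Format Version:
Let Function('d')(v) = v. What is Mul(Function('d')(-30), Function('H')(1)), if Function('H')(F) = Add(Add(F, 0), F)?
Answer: -60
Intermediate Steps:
Function('H')(F) = Mul(2, F) (Function('H')(F) = Add(F, F) = Mul(2, F))
Mul(Function('d')(-30), Function('H')(1)) = Mul(-30, Mul(2, 1)) = Mul(-30, 2) = -60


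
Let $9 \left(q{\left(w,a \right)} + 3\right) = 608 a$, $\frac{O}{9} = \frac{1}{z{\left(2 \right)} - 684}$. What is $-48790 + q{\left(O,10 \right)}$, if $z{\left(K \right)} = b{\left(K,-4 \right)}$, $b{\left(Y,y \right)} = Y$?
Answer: $- \frac{433057}{9} \approx -48117.0$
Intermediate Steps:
$z{\left(K \right)} = K$
$O = - \frac{9}{682}$ ($O = \frac{9}{2 - 684} = \frac{9}{-682} = 9 \left(- \frac{1}{682}\right) = - \frac{9}{682} \approx -0.013196$)
$q{\left(w,a \right)} = -3 + \frac{608 a}{9}$
$-48790 + q{\left(O,10 \right)} = -48790 + \left(-3 + \frac{608}{9} \cdot 10\right) = -48790 + \left(-3 + \frac{6080}{9}\right) = -48790 + \frac{6053}{9} = - \frac{433057}{9}$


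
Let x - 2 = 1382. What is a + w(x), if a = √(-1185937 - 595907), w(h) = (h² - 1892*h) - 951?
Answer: -704023 + 2*I*√445461 ≈ -7.0402e+5 + 1334.9*I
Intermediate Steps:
x = 1384 (x = 2 + 1382 = 1384)
w(h) = -951 + h² - 1892*h
a = 2*I*√445461 (a = √(-1781844) = 2*I*√445461 ≈ 1334.9*I)
a + w(x) = 2*I*√445461 + (-951 + 1384² - 1892*1384) = 2*I*√445461 + (-951 + 1915456 - 2618528) = 2*I*√445461 - 704023 = -704023 + 2*I*√445461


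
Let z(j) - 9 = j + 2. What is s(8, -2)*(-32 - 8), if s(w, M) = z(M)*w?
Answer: -2880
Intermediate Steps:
z(j) = 11 + j (z(j) = 9 + (j + 2) = 9 + (2 + j) = 11 + j)
s(w, M) = w*(11 + M) (s(w, M) = (11 + M)*w = w*(11 + M))
s(8, -2)*(-32 - 8) = (8*(11 - 2))*(-32 - 8) = (8*9)*(-40) = 72*(-40) = -2880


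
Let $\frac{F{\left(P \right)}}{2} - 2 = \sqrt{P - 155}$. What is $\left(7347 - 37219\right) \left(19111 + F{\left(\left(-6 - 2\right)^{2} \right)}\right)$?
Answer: $-571003280 - 59744 i \sqrt{91} \approx -5.71 \cdot 10^{8} - 5.6992 \cdot 10^{5} i$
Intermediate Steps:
$F{\left(P \right)} = 4 + 2 \sqrt{-155 + P}$ ($F{\left(P \right)} = 4 + 2 \sqrt{P - 155} = 4 + 2 \sqrt{-155 + P}$)
$\left(7347 - 37219\right) \left(19111 + F{\left(\left(-6 - 2\right)^{2} \right)}\right) = \left(7347 - 37219\right) \left(19111 + \left(4 + 2 \sqrt{-155 + \left(-6 - 2\right)^{2}}\right)\right) = - 29872 \left(19111 + \left(4 + 2 \sqrt{-155 + \left(-8\right)^{2}}\right)\right) = - 29872 \left(19111 + \left(4 + 2 \sqrt{-155 + 64}\right)\right) = - 29872 \left(19111 + \left(4 + 2 \sqrt{-91}\right)\right) = - 29872 \left(19111 + \left(4 + 2 i \sqrt{91}\right)\right) = - 29872 \left(19115 + 2 i \sqrt{91}\right) = -571003280 - 59744 i \sqrt{91}$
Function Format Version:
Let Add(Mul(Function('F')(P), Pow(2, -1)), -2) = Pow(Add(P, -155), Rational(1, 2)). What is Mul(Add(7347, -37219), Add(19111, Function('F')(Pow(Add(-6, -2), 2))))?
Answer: Add(-571003280, Mul(-59744, I, Pow(91, Rational(1, 2)))) ≈ Add(-5.7100e+8, Mul(-5.6992e+5, I))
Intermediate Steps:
Function('F')(P) = Add(4, Mul(2, Pow(Add(-155, P), Rational(1, 2)))) (Function('F')(P) = Add(4, Mul(2, Pow(Add(P, -155), Rational(1, 2)))) = Add(4, Mul(2, Pow(Add(-155, P), Rational(1, 2)))))
Mul(Add(7347, -37219), Add(19111, Function('F')(Pow(Add(-6, -2), 2)))) = Mul(Add(7347, -37219), Add(19111, Add(4, Mul(2, Pow(Add(-155, Pow(Add(-6, -2), 2)), Rational(1, 2)))))) = Mul(-29872, Add(19111, Add(4, Mul(2, Pow(Add(-155, Pow(-8, 2)), Rational(1, 2)))))) = Mul(-29872, Add(19111, Add(4, Mul(2, Pow(Add(-155, 64), Rational(1, 2)))))) = Mul(-29872, Add(19111, Add(4, Mul(2, Pow(-91, Rational(1, 2)))))) = Mul(-29872, Add(19111, Add(4, Mul(2, Mul(I, Pow(91, Rational(1, 2))))))) = Mul(-29872, Add(19111, Add(4, Mul(2, I, Pow(91, Rational(1, 2)))))) = Mul(-29872, Add(19115, Mul(2, I, Pow(91, Rational(1, 2))))) = Add(-571003280, Mul(-59744, I, Pow(91, Rational(1, 2))))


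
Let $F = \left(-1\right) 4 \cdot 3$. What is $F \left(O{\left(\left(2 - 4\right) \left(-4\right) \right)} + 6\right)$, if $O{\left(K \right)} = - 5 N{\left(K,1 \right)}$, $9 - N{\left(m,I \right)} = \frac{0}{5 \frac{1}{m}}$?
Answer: $468$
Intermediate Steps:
$F = -12$ ($F = \left(-4\right) 3 = -12$)
$N{\left(m,I \right)} = 9$ ($N{\left(m,I \right)} = 9 - \frac{0}{5 \frac{1}{m}} = 9 - 0 \frac{m}{5} = 9 - 0 = 9 + 0 = 9$)
$O{\left(K \right)} = -45$ ($O{\left(K \right)} = \left(-5\right) 9 = -45$)
$F \left(O{\left(\left(2 - 4\right) \left(-4\right) \right)} + 6\right) = - 12 \left(-45 + 6\right) = \left(-12\right) \left(-39\right) = 468$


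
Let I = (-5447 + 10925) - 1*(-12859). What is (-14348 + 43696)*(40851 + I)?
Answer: 1737049424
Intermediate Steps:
I = 18337 (I = 5478 + 12859 = 18337)
(-14348 + 43696)*(40851 + I) = (-14348 + 43696)*(40851 + 18337) = 29348*59188 = 1737049424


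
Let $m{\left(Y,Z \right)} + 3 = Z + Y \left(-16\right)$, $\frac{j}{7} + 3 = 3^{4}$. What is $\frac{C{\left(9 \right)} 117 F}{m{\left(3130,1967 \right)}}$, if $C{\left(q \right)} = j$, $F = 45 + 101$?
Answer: $- \frac{2331693}{12029} \approx -193.84$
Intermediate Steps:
$F = 146$
$j = 546$ ($j = -21 + 7 \cdot 3^{4} = -21 + 7 \cdot 81 = -21 + 567 = 546$)
$m{\left(Y,Z \right)} = -3 + Z - 16 Y$ ($m{\left(Y,Z \right)} = -3 + \left(Z + Y \left(-16\right)\right) = -3 - \left(- Z + 16 Y\right) = -3 + Z - 16 Y$)
$C{\left(q \right)} = 546$
$\frac{C{\left(9 \right)} 117 F}{m{\left(3130,1967 \right)}} = \frac{546 \cdot 117 \cdot 146}{-3 + 1967 - 50080} = \frac{63882 \cdot 146}{-3 + 1967 - 50080} = \frac{9326772}{-48116} = 9326772 \left(- \frac{1}{48116}\right) = - \frac{2331693}{12029}$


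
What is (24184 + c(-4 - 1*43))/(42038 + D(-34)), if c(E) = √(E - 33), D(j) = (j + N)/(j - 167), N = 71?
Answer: 4860984/8449601 + 804*I*√5/8449601 ≈ 0.57529 + 0.00021277*I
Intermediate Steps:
D(j) = (71 + j)/(-167 + j) (D(j) = (j + 71)/(j - 167) = (71 + j)/(-167 + j))
c(E) = √(-33 + E)
(24184 + c(-4 - 1*43))/(42038 + D(-34)) = (24184 + √(-33 + (-4 - 1*43)))/(42038 + (71 - 34)/(-167 - 34)) = (24184 + √(-33 + (-4 - 43)))/(42038 + 37/(-201)) = (24184 + √(-33 - 47))/(42038 - 1/201*37) = (24184 + √(-80))/(42038 - 37/201) = (24184 + 4*I*√5)/(8449601/201) = (24184 + 4*I*√5)*(201/8449601) = 4860984/8449601 + 804*I*√5/8449601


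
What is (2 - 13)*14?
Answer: -154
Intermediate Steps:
(2 - 13)*14 = -11*14 = -154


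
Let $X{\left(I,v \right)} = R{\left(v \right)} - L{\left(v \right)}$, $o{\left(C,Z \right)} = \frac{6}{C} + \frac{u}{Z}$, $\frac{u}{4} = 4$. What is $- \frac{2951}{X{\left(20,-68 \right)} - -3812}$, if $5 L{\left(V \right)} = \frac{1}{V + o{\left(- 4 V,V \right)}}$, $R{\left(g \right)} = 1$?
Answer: $- \frac{136882135}{176866141} \approx -0.77393$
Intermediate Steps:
$u = 16$ ($u = 4 \cdot 4 = 16$)
$o{\left(C,Z \right)} = \frac{6}{C} + \frac{16}{Z}$
$L{\left(V \right)} = \frac{1}{5 \left(V + \frac{29}{2 V}\right)}$ ($L{\left(V \right)} = \frac{1}{5 \left(V + \left(\frac{6}{\left(-4\right) V} + \frac{16}{V}\right)\right)} = \frac{1}{5 \left(V + \left(6 \left(- \frac{1}{4 V}\right) + \frac{16}{V}\right)\right)} = \frac{1}{5 \left(V + \left(- \frac{3}{2 V} + \frac{16}{V}\right)\right)} = \frac{1}{5 \left(V + \frac{29}{2 V}\right)}$)
$X{\left(I,v \right)} = 1 - \frac{2 v}{5 \left(29 + 2 v^{2}\right)}$
$- \frac{2951}{X{\left(20,-68 \right)} - -3812} = - \frac{2951}{\frac{145 - -136 + 10 \left(-68\right)^{2}}{5 \left(29 + 2 \left(-68\right)^{2}\right)} - -3812} = - \frac{2951}{\frac{145 + 136 + 10 \cdot 4624}{5 \left(29 + 2 \cdot 4624\right)} + 3812} = - \frac{2951}{\frac{145 + 136 + 46240}{5 \left(29 + 9248\right)} + 3812} = - \frac{2951}{\frac{1}{5} \cdot \frac{1}{9277} \cdot 46521 + 3812} = - \frac{2951}{\frac{46521}{46385} + 3812} = - \frac{2951}{\frac{176866141}{46385}} = \left(-2951\right) \frac{46385}{176866141} = - \frac{136882135}{176866141}$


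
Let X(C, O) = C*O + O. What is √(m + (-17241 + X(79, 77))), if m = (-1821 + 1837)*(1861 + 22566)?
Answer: √379751 ≈ 616.24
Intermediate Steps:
X(C, O) = O + C*O
m = 390832 (m = 16*24427 = 390832)
√(m + (-17241 + X(79, 77))) = √(390832 + (-17241 + 77*(1 + 79))) = √(390832 + (-17241 + 77*80)) = √(390832 + (-17241 + 6160)) = √(390832 - 11081) = √379751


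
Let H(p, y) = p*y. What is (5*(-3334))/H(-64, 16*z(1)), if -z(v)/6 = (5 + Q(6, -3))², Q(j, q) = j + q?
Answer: -8335/196608 ≈ -0.042394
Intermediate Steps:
z(v) = -384 (z(v) = -6*(5 + (6 - 3))² = -6*(5 + 3)² = -6*8² = -6*64 = -384)
(5*(-3334))/H(-64, 16*z(1)) = (5*(-3334))/((-1024*(-384))) = -16670/((-64*(-6144))) = -16670/393216 = -16670*1/393216 = -8335/196608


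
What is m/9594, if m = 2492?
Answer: 1246/4797 ≈ 0.25975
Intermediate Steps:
m/9594 = 2492/9594 = 2492*(1/9594) = 1246/4797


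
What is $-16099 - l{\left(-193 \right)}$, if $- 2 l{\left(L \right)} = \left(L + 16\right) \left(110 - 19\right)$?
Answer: $- \frac{48305}{2} \approx -24153.0$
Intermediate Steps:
$l{\left(L \right)} = -728 - \frac{91 L}{2}$ ($l{\left(L \right)} = - \frac{\left(L + 16\right) \left(110 - 19\right)}{2} = - \frac{\left(16 + L\right) 91}{2} = - \frac{1456 + 91 L}{2} = -728 - \frac{91 L}{2}$)
$-16099 - l{\left(-193 \right)} = -16099 - \left(-728 - - \frac{17563}{2}\right) = -16099 - \left(-728 + \frac{17563}{2}\right) = -16099 - \frac{16107}{2} = - \frac{48305}{2}$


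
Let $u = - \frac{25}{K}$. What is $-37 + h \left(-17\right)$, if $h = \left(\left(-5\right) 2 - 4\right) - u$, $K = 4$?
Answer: $\frac{379}{4} \approx 94.75$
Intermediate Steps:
$u = - \frac{25}{4} \approx -6.25$
$h = - \frac{31}{4}$ ($h = \left(\left(-5\right) 2 - 4\right) - - \frac{25}{4} = \left(-10 - 4\right) + \frac{25}{4} = -14 + \frac{25}{4} = - \frac{31}{4} \approx -7.75$)
$-37 + h \left(-17\right) = -37 - - \frac{527}{4} = -37 + \frac{527}{4} = \frac{379}{4}$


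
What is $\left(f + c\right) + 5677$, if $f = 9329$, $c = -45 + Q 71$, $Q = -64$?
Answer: $10417$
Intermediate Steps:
$c = -4589$ ($c = -45 - 4544 = -4589$)
$\left(f + c\right) + 5677 = \left(9329 - 4589\right) + 5677 = 4740 + 5677 = 10417$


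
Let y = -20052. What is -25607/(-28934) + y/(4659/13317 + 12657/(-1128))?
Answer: 322943264888881/174994886314 ≈ 1845.4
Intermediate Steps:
-25607/(-28934) + y/(4659/13317 + 12657/(-1128)) = -25607/(-28934) - 20052/(4659/13317 + 12657/(-1128)) = -25607*(-1/28934) - 20052/(4659*(1/13317) + 12657*(-1/1128)) = 25607/28934 - 20052/(1553/4439 - 4219/376) = 25607/28934 - 20052/(-18144213/1669064) = 25607/28934 - 20052*(-1669064/18144213) = 25607/28934 + 11156023776/6048071 = 322943264888881/174994886314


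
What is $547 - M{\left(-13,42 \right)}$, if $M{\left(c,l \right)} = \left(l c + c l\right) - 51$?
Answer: $1690$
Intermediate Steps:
$M{\left(c,l \right)} = -51 + 2 c l$ ($M{\left(c,l \right)} = \left(c l + c l\right) - 51 = 2 c l - 51 = -51 + 2 c l$)
$547 - M{\left(-13,42 \right)} = 547 - \left(-51 + 2 \left(-13\right) 42\right) = 547 - \left(-51 - 1092\right) = 547 - -1143 = 547 + 1143 = 1690$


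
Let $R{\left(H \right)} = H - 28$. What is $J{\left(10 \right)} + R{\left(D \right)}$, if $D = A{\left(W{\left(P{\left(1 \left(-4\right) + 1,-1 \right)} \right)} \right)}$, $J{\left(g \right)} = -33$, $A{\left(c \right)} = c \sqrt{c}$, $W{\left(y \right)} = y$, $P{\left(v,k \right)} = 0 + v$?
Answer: $-61 - 3 i \sqrt{3} \approx -61.0 - 5.1962 i$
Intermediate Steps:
$P{\left(v,k \right)} = v$
$A{\left(c \right)} = c^{\frac{3}{2}}$
$D = - 3 i \sqrt{3}$ ($D = \left(1 \left(-4\right) + 1\right)^{\frac{3}{2}} = \left(-4 + 1\right)^{\frac{3}{2}} = \left(-3\right)^{\frac{3}{2}} = - 3 i \sqrt{3} \approx - 5.1962 i$)
$R{\left(H \right)} = -28 + H$
$J{\left(10 \right)} + R{\left(D \right)} = -33 - \left(28 + 3 i \sqrt{3}\right) = -61 - 3 i \sqrt{3}$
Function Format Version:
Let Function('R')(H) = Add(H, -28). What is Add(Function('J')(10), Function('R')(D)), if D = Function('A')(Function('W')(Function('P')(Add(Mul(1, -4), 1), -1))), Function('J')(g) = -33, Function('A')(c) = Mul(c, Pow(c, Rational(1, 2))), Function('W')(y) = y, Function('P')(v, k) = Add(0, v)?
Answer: Add(-61, Mul(-3, I, Pow(3, Rational(1, 2)))) ≈ Add(-61.000, Mul(-5.1962, I))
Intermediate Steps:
Function('P')(v, k) = v
Function('A')(c) = Pow(c, Rational(3, 2))
D = Mul(-3, I, Pow(3, Rational(1, 2))) (D = Pow(Add(Mul(1, -4), 1), Rational(3, 2)) = Pow(Add(-4, 1), Rational(3, 2)) = Pow(-3, Rational(3, 2)) = Mul(-3, I, Pow(3, Rational(1, 2))) ≈ Mul(-5.1962, I))
Function('R')(H) = Add(-28, H)
Add(Function('J')(10), Function('R')(D)) = Add(-33, Add(-28, Mul(-3, I, Pow(3, Rational(1, 2))))) = Add(-61, Mul(-3, I, Pow(3, Rational(1, 2))))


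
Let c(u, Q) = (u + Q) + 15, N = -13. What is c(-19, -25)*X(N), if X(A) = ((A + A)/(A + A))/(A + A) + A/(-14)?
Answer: -2349/91 ≈ -25.813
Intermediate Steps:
c(u, Q) = 15 + Q + u (c(u, Q) = (Q + u) + 15 = 15 + Q + u)
X(A) = 1/(2*A) - A/14 (X(A) = ((2*A)/((2*A)))/((2*A)) + A*(-1/14) = ((2*A)*(1/(2*A)))*(1/(2*A)) - A/14 = 1*(1/(2*A)) - A/14 = 1/(2*A) - A/14)
c(-19, -25)*X(N) = (15 - 25 - 19)*((1/14)*(7 - 1*(-13)**2)/(-13)) = -29*(-1)*(7 - 1*169)/(14*13) = -29*(-1)*(7 - 169)/(14*13) = -29*(-1)*(-162)/(14*13) = -29*81/91 = -2349/91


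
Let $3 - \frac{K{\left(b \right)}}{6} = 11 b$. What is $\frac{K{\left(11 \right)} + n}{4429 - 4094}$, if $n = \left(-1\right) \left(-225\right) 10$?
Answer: $\frac{1542}{335} \approx 4.603$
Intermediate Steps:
$K{\left(b \right)} = 18 - 66 b$ ($K{\left(b \right)} = 18 - 6 \cdot 11 b = 18 - 66 b$)
$n = 2250$ ($n = 225 \cdot 10 = 2250$)
$\frac{K{\left(11 \right)} + n}{4429 - 4094} = \frac{\left(18 - 726\right) + 2250}{4429 - 4094} = \frac{\left(18 - 726\right) + 2250}{335} = \left(-708 + 2250\right) \frac{1}{335} = 1542 \cdot \frac{1}{335} = \frac{1542}{335}$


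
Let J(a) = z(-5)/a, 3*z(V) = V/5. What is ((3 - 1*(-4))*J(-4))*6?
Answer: 7/2 ≈ 3.5000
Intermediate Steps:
z(V) = V/15 (z(V) = (V/5)/3 = V/15)
J(a) = -1/(3*a) (J(a) = ((1/15)*(-5))/a = -1/(3*a))
((3 - 1*(-4))*J(-4))*6 = ((3 - 1*(-4))*(-⅓/(-4)))*6 = ((3 + 4)*(-⅓*(-¼)))*6 = (7*(1/12))*6 = (7/12)*6 = 7/2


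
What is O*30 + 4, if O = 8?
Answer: 244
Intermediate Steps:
O*30 + 4 = 8*30 + 4 = 240 + 4 = 244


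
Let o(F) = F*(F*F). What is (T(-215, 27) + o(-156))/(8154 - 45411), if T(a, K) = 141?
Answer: 1265425/12419 ≈ 101.89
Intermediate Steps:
o(F) = F**3 (o(F) = F*F**2 = F**3)
(T(-215, 27) + o(-156))/(8154 - 45411) = (141 + (-156)**3)/(8154 - 45411) = (141 - 3796416)/(-37257) = -3796275*(-1/37257) = 1265425/12419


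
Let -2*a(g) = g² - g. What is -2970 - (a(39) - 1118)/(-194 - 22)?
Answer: -643379/216 ≈ -2978.6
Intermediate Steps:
a(g) = g/2 - g²/2 (a(g) = -(g² - g)/2 = g/2 - g²/2)
-2970 - (a(39) - 1118)/(-194 - 22) = -2970 - ((½)*39*(1 - 1*39) - 1118)/(-194 - 22) = -2970 - ((½)*39*(1 - 39) - 1118)/(-216) = -2970 - ((½)*39*(-38) - 1118)*(-1)/216 = -2970 - (-741 - 1118)*(-1)/216 = -2970 - (-1859)*(-1)/216 = -2970 - 1*1859/216 = -2970 - 1859/216 = -643379/216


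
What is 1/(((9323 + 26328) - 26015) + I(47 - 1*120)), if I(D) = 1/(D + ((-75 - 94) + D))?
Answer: 315/3035339 ≈ 0.00010378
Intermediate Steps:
I(D) = 1/(-169 + 2*D) (I(D) = 1/(D + (-169 + D)) = 1/(-169 + 2*D))
1/(((9323 + 26328) - 26015) + I(47 - 1*120)) = 1/(((9323 + 26328) - 26015) + 1/(-169 + 2*(47 - 1*120))) = 1/((35651 - 26015) + 1/(-169 + 2*(47 - 120))) = 1/(9636 + 1/(-169 + 2*(-73))) = 1/(9636 + 1/(-169 - 146)) = 1/(9636 + 1/(-315)) = 1/(9636 - 1/315) = 1/(3035339/315) = 315/3035339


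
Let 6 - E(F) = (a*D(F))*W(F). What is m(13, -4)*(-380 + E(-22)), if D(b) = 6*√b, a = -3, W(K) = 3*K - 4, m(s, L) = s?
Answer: -4862 - 16380*I*√22 ≈ -4862.0 - 76829.0*I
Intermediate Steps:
W(K) = -4 + 3*K
E(F) = 6 + 18*√F*(-4 + 3*F) (E(F) = 6 - (-18*√F)*(-4 + 3*F) = 6 - (-18)*√F*(-4 + 3*F) = 6 + 18*√F*(-4 + 3*F))
m(13, -4)*(-380 + E(-22)) = 13*(-380 + (6 + 18*√(-22)*(-4 + 3*(-22)))) = 13*(-380 + (6 + 18*(I*√22)*(-4 - 66))) = 13*(-380 + (6 + 18*(I*√22)*(-70))) = 13*(-380 + (6 - 1260*I*√22)) = 13*(-374 - 1260*I*√22) = -4862 - 16380*I*√22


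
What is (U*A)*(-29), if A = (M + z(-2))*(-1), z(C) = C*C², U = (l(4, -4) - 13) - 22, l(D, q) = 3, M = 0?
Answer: 7424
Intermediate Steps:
U = -32 (U = (3 - 13) - 22 = -10 - 22 = -32)
z(C) = C³
A = 8 (A = (0 + (-2)³)*(-1) = (0 - 8)*(-1) = -8*(-1) = 8)
(U*A)*(-29) = -32*8*(-29) = -256*(-29) = 7424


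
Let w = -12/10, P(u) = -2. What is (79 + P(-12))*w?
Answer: -462/5 ≈ -92.400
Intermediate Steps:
w = -6/5 (w = -12*1/10 = -6/5 ≈ -1.2000)
(79 + P(-12))*w = (79 - 2)*(-6/5) = 77*(-6/5) = -462/5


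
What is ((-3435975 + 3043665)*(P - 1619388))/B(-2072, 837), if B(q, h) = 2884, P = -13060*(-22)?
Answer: 130645899270/721 ≈ 1.8120e+8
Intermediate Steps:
P = 287320
((-3435975 + 3043665)*(P - 1619388))/B(-2072, 837) = ((-3435975 + 3043665)*(287320 - 1619388))/2884 = -392310*(-1332068)*(1/2884) = 522583597080*(1/2884) = 130645899270/721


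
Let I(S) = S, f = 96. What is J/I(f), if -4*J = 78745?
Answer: -78745/384 ≈ -205.07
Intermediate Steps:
J = -78745/4 (J = -¼*78745 = -78745/4 ≈ -19686.)
J/I(f) = -78745/4/96 = -78745/4*1/96 = -78745/384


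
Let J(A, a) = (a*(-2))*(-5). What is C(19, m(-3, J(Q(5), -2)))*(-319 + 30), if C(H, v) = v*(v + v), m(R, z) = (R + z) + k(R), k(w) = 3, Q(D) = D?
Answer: -231200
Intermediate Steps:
J(A, a) = 10*a (J(A, a) = -2*a*(-5) = 10*a)
m(R, z) = 3 + R + z (m(R, z) = (R + z) + 3 = 3 + R + z)
C(H, v) = 2*v² (C(H, v) = v*(2*v) = 2*v²)
C(19, m(-3, J(Q(5), -2)))*(-319 + 30) = (2*(3 - 3 + 10*(-2))²)*(-319 + 30) = (2*(3 - 3 - 20)²)*(-289) = (2*(-20)²)*(-289) = (2*400)*(-289) = 800*(-289) = -231200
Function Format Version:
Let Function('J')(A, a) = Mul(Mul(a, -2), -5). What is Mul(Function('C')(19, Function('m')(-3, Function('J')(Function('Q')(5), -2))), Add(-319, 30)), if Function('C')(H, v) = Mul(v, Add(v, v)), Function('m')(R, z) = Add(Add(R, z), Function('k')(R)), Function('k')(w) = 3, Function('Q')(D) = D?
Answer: -231200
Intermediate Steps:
Function('J')(A, a) = Mul(10, a) (Function('J')(A, a) = Mul(Mul(-2, a), -5) = Mul(10, a))
Function('m')(R, z) = Add(3, R, z) (Function('m')(R, z) = Add(Add(R, z), 3) = Add(3, R, z))
Function('C')(H, v) = Mul(2, Pow(v, 2)) (Function('C')(H, v) = Mul(v, Mul(2, v)) = Mul(2, Pow(v, 2)))
Mul(Function('C')(19, Function('m')(-3, Function('J')(Function('Q')(5), -2))), Add(-319, 30)) = Mul(Mul(2, Pow(Add(3, -3, Mul(10, -2)), 2)), Add(-319, 30)) = Mul(Mul(2, Pow(Add(3, -3, -20), 2)), -289) = Mul(Mul(2, Pow(-20, 2)), -289) = Mul(Mul(2, 400), -289) = Mul(800, -289) = -231200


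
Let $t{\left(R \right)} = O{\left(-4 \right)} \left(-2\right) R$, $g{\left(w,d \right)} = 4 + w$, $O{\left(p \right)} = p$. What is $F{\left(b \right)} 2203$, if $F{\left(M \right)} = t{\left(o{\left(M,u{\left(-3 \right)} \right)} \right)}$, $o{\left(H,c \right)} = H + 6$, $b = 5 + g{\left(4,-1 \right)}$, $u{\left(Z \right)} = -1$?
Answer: $334856$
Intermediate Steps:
$b = 13$ ($b = 5 + \left(4 + 4\right) = 5 + 8 = 13$)
$o{\left(H,c \right)} = 6 + H$
$t{\left(R \right)} = 8 R$ ($t{\left(R \right)} = \left(-4\right) \left(-2\right) R = 8 R$)
$F{\left(M \right)} = 48 + 8 M$ ($F{\left(M \right)} = 8 \left(6 + M\right) = 48 + 8 M$)
$F{\left(b \right)} 2203 = \left(48 + 8 \cdot 13\right) 2203 = \left(48 + 104\right) 2203 = 152 \cdot 2203 = 334856$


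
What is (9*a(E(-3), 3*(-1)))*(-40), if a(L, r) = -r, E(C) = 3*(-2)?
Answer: -1080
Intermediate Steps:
E(C) = -6
(9*a(E(-3), 3*(-1)))*(-40) = (9*(-3*(-1)))*(-40) = (9*(-1*(-3)))*(-40) = (9*3)*(-40) = 27*(-40) = -1080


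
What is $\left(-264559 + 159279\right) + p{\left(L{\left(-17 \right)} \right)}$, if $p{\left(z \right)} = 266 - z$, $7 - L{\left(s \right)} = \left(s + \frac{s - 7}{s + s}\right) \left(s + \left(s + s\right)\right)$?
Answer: $-104190$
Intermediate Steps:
$L{\left(s \right)} = 7 - 3 s \left(s + \frac{-7 + s}{2 s}\right)$ ($L{\left(s \right)} = 7 - \left(s + \frac{s - 7}{s + s}\right) \left(s + \left(s + s\right)\right) = 7 - \left(s + \frac{-7 + s}{2 s}\right) \left(s + 2 s\right) = 7 - \left(s + \left(-7 + s\right) \frac{1}{2 s}\right) 3 s = 7 - \left(s + \frac{-7 + s}{2 s}\right) 3 s = 7 - 3 s \left(s + \frac{-7 + s}{2 s}\right)$)
$\left(-264559 + 159279\right) + p{\left(L{\left(-17 \right)} \right)} = \left(-264559 + 159279\right) - \left(- \frac{497}{2} - 867 + \frac{51}{2}\right) = -105280 + \left(266 - \left(\frac{35}{2} - 867 + \frac{51}{2}\right)\right) = -105280 + \left(266 - -824\right) = -105280 + \left(266 + 824\right) = -105280 + 1090 = -104190$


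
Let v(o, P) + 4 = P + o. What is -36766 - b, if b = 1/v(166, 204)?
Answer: -13456357/366 ≈ -36766.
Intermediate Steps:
v(o, P) = -4 + P + o (v(o, P) = -4 + (P + o) = -4 + P + o)
b = 1/366 (b = 1/(-4 + 204 + 166) = 1/366 ≈ 0.0027322)
-36766 - b = -36766 - 1*1/366 = -36766 - 1/366 = -13456357/366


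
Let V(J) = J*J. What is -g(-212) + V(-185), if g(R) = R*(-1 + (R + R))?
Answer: -55875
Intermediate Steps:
V(J) = J**2
g(R) = R*(-1 + 2*R)
-g(-212) + V(-185) = -(-212)*(-1 + 2*(-212)) + (-185)**2 = -(-212)*(-1 - 424) + 34225 = -(-212)*(-425) + 34225 = -1*90100 + 34225 = -90100 + 34225 = -55875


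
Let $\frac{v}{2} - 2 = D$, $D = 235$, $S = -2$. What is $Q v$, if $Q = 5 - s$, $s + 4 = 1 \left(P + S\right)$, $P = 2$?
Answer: $4266$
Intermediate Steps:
$s = -4$ ($s = -4 + 1 \left(2 - 2\right) = -4 + 1 \cdot 0 = -4 + 0 = -4$)
$v = 474$ ($v = 4 + 2 \cdot 235 = 4 + 470 = 474$)
$Q = 9$ ($Q = 5 - -4 = 5 + 4 = 9$)
$Q v = 9 \cdot 474 = 4266$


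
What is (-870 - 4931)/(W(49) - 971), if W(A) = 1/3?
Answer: 17403/2912 ≈ 5.9763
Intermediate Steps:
W(A) = ⅓
(-870 - 4931)/(W(49) - 971) = (-870 - 4931)/(⅓ - 971) = -5801/(-2912/3) = -5801*(-3/2912) = 17403/2912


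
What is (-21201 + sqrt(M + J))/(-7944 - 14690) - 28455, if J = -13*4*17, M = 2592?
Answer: -644029269/22634 - sqrt(427)/11317 ≈ -28454.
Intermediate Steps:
J = -884 (J = -52*17 = -884)
(-21201 + sqrt(M + J))/(-7944 - 14690) - 28455 = (-21201 + sqrt(2592 - 884))/(-7944 - 14690) - 28455 = (-21201 + sqrt(1708))/(-22634) - 28455 = (-21201 + 2*sqrt(427))*(-1/22634) - 28455 = (21201/22634 - sqrt(427)/11317) - 28455 = -644029269/22634 - sqrt(427)/11317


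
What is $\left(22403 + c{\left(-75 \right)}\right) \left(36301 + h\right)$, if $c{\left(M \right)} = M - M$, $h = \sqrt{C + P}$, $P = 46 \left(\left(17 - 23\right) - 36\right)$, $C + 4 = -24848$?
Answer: $813251303 + 268836 i \sqrt{186} \approx 8.1325 \cdot 10^{8} + 3.6664 \cdot 10^{6} i$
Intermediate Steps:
$C = -24852$ ($C = -4 - 24848 = -24852$)
$P = -1932$ ($P = 46 \left(-6 - 36\right) = 46 \left(-42\right) = -1932$)
$h = 12 i \sqrt{186}$ ($h = \sqrt{-24852 - 1932} = \sqrt{-26784} = 12 i \sqrt{186} \approx 163.66 i$)
$c{\left(M \right)} = 0$
$\left(22403 + c{\left(-75 \right)}\right) \left(36301 + h\right) = \left(22403 + 0\right) \left(36301 + 12 i \sqrt{186}\right) = 22403 \left(36301 + 12 i \sqrt{186}\right) = 813251303 + 268836 i \sqrt{186}$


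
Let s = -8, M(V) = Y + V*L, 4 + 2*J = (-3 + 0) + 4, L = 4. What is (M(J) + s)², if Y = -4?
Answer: 324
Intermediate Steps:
J = -3/2 (J = -2 + ((-3 + 0) + 4)/2 = -2 + (-3 + 4)/2 = -2 + (½)*1 = -2 + ½ = -3/2 ≈ -1.5000)
M(V) = -4 + 4*V (M(V) = -4 + V*4 = -4 + 4*V)
(M(J) + s)² = ((-4 + 4*(-3/2)) - 8)² = ((-4 - 6) - 8)² = (-10 - 8)² = (-18)² = 324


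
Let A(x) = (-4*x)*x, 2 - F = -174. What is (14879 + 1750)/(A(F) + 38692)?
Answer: -5543/28404 ≈ -0.19515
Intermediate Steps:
F = 176 (F = 2 - 1*(-174) = 2 + 174 = 176)
A(x) = -4*x²
(14879 + 1750)/(A(F) + 38692) = (14879 + 1750)/(-4*176² + 38692) = 16629/(-4*30976 + 38692) = 16629/(-123904 + 38692) = 16629/(-85212) = 16629*(-1/85212) = -5543/28404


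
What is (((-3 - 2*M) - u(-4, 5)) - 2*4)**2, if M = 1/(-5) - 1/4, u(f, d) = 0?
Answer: 10201/100 ≈ 102.01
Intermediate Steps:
M = -9/20 (M = 1*(-1/5) - 1*1/4 = -1/5 - 1/4 = -9/20 ≈ -0.45000)
(((-3 - 2*M) - u(-4, 5)) - 2*4)**2 = (((-3 - 2*(-9/20)) - 1*0) - 2*4)**2 = (((-3 + 9/10) + 0) - 8)**2 = ((-21/10 + 0) - 8)**2 = (-21/10 - 8)**2 = (-101/10)**2 = 10201/100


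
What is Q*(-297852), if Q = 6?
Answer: -1787112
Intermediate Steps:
Q*(-297852) = 6*(-297852) = -1787112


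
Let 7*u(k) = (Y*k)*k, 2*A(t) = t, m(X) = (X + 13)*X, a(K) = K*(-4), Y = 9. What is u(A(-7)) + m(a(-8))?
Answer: 5823/4 ≈ 1455.8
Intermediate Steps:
a(K) = -4*K
m(X) = X*(13 + X) (m(X) = (13 + X)*X = X*(13 + X))
A(t) = t/2
u(k) = 9*k²/7 (u(k) = ((9*k)*k)/7 = (9*k²)/7 = 9*k²/7)
u(A(-7)) + m(a(-8)) = 9*((½)*(-7))²/7 + (-4*(-8))*(13 - 4*(-8)) = 9*(-7/2)²/7 + 32*(13 + 32) = (9/7)*(49/4) + 32*45 = 63/4 + 1440 = 5823/4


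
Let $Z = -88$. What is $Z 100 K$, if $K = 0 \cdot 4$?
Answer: $0$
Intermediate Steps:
$K = 0$
$Z 100 K = \left(-88\right) 100 \cdot 0 = \left(-8800\right) 0 = 0$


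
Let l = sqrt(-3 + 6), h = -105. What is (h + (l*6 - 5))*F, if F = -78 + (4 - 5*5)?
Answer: 10890 - 594*sqrt(3) ≈ 9861.2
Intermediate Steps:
l = sqrt(3) ≈ 1.7320
F = -99 (F = -78 + (4 - 25) = -78 - 21 = -99)
(h + (l*6 - 5))*F = (-105 + (sqrt(3)*6 - 5))*(-99) = (-105 + (6*sqrt(3) - 5))*(-99) = (-105 + (-5 + 6*sqrt(3)))*(-99) = (-110 + 6*sqrt(3))*(-99) = 10890 - 594*sqrt(3)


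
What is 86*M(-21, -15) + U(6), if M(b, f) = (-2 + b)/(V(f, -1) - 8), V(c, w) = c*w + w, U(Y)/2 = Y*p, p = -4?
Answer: -1133/3 ≈ -377.67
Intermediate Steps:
U(Y) = -8*Y (U(Y) = 2*(Y*(-4)) = 2*(-4*Y) = -8*Y)
V(c, w) = w + c*w
M(b, f) = (-2 + b)/(-9 - f) (M(b, f) = (-2 + b)/(-(1 + f) - 8) = (-2 + b)/((-1 - f) - 8) = (-2 + b)/(-9 - f))
86*M(-21, -15) + U(6) = 86*((2 - 1*(-21))/(9 - 15)) - 8*6 = 86*((2 + 21)/(-6)) - 48 = 86*(-⅙*23) - 48 = 86*(-23/6) - 48 = -989/3 - 48 = -1133/3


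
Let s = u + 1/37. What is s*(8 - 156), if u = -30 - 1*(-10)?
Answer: 2956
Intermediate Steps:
u = -20 (u = -30 + 10 = -20)
s = -739/37 (s = -20 + 1/37 = -739/37 ≈ -19.973)
s*(8 - 156) = -739*(8 - 156)/37 = -739/37*(-148) = 2956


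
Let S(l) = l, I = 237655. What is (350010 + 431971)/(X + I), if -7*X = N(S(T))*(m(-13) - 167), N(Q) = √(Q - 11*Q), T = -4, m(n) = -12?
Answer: 1821248606639/553502754117 - 1959644386*√10/2767513770585 ≈ 3.2882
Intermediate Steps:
N(Q) = √10*√(-Q) (N(Q) = √(-10*Q) = √10*√(-Q))
X = 358*√10/7 (X = -√10*√(-1*(-4))*(-12 - 167)/7 = -√10*√4*(-179)/7 = -√10*2*(-179)/7 = -2*√10*(-179)/7 = -(-358)*√10/7 = 358*√10/7 ≈ 161.73)
(350010 + 431971)/(X + I) = (350010 + 431971)/(358*√10/7 + 237655) = 781981/(237655 + 358*√10/7)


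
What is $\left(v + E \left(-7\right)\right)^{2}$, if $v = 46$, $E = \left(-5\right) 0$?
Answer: $2116$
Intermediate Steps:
$E = 0$
$\left(v + E \left(-7\right)\right)^{2} = \left(46 + 0 \left(-7\right)\right)^{2} = \left(46 + 0\right)^{2} = 46^{2} = 2116$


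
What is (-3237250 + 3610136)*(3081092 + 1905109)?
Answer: 1859284546086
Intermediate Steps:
(-3237250 + 3610136)*(3081092 + 1905109) = 372886*4986201 = 1859284546086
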